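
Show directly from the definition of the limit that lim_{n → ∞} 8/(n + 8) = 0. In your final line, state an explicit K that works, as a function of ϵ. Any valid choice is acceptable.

Fix ϵ > 0. For n ≥ 1, |8/(n + 8) − 0| = 8/(n + 8) ≤ 8/n.
We need 8/n < ϵ, i.e. n > 8/ϵ.
Take K = 8/ϵ. If n > K then |8/(n + 8)| ≤ 8/n < ϵ.

K = 8/ϵ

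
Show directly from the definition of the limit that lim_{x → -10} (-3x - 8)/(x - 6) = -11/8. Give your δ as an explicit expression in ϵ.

δ = min(8, (64/13)ϵ)

Let ϵ > 0. We want δ > 0 with 0 < |x + 10| < δ ⇒ |(-3x - 8)/(x - 6) + 11/8| < ϵ.
Combining over a common denominator, (-3x - 8)/(x - 6) + 11/8 = [(-3x - 8)·(-16) − 22·(x - 6)] / [(-16)·(x - 6)] = 26(x + 10) / ((-16)(x - 6)).
So |(-3x - 8)/(x - 6) + 11/8| = 26|x + 10| / (16·|x − 6|).
Restrict δ ≤ 8. Then |x + 10| < 8 gives |x − 6| = |(x + 10) + (-16)| ≥ 16 − 8 = 8.
Hence |(-3x - 8)/(x - 6) + 11/8| < 26|x + 10|/(16·8) = (13/64)|x + 10|, which is < ϵ once |x + 10| < (64/13)ϵ.
Take δ = min(8, (64/13)ϵ). Then 0 < |x + 10| < δ forces both bounds, so |(-3x - 8)/(x - 6) + 11/8| < ϵ.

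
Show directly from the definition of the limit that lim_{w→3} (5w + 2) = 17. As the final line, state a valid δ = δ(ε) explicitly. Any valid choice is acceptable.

δ = ε/5

Fix ε > 0. We need δ > 0 so that 0 < |w − 3| < δ implies |(5w + 2) − 17| < ε.
|(5w + 2) − 17| = |5w - 15| = 5|w − 3|.
So 5|w − 3| < ε exactly when |w − 3| < ε/5.
Choosing δ = ε/5 gives |(5w + 2) − 17| = 5|w − 3| < ε whenever |w − 3| < δ.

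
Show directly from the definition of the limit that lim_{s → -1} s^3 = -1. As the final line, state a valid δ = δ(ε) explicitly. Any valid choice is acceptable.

δ = min(1, ε/7)

Fix ε > 0. We seek δ > 0 with 0 < |s + 1| < δ ⇒ |s^3 + 1| < ε.
Factor: s^3 + 1 = (s + 1)(s^2 - s + 1), so |s^3 + 1| = |s + 1|·|s^2 - s + 1|.
Restrict δ ≤ 1. Then |s + 1| < 1 gives |s| < 2, so by the triangle inequality |s^2 - s + 1| ≤ 2^2 + 2 + 1 = 7.
Hence |s^3 + 1| ≤ 7|s + 1|, which is < ε once |s + 1| < ε/7.
Take δ = min(1, ε/7). If 0 < |s + 1| < δ then both bounds hold and |s^3 + 1| ≤ 7|s + 1| < 7·(ε/7) = ε.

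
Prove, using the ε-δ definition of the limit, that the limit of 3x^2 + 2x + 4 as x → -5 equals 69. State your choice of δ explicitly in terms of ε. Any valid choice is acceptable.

Suppose ε > 0. We want δ > 0 such that 0 < |x + 5| < δ implies |(3x^2 + 2x + 4) − 69| < ε.
(3x^2 + 2x + 4) − 69 = 3x^2 + 2x - 65 = (x + 5)(3x - 13).
So |(3x^2 + 2x + 4) − 69| = |x + 5|·|3x - 13|.
Require δ ≤ 2. Then |x + 5| < 2 gives |x| < 7, and by the triangle inequality |3x - 13| ≤ 3·7 + 13 = 34.
Hence |(3x^2 + 2x + 4) − 69| ≤ 34|x + 5| < ε provided |x + 5| < ε/34.
Choosing δ = min(2, ε/34) ensures both conditions, hence |(3x^2 + 2x + 4) − 69| < ε.

δ = min(2, ε/34)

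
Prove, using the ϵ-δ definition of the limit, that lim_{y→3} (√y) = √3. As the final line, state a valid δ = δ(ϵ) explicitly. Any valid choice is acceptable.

δ = min(3, √3·ϵ)

Let ϵ > 0. We want δ > 0 such that 0 < |y − 3| < δ implies |√y − √3| < ϵ.
Multiplying by the conjugate, |√y − √3| = |y − 3|/(√y + √3).
Restrict δ ≤ 3 so that |y − 3| < 3 forces y > 0, and then √y + √3 > √3.
Hence |√y − √3| < |y − 3|/√3, which is < ϵ once |y − 3| < √3·ϵ.
Take δ = min(3, √3·ϵ). If 0 < |y − 3| < δ then y > 0 and |√y − √3| < |y − 3|/√3 < ϵ.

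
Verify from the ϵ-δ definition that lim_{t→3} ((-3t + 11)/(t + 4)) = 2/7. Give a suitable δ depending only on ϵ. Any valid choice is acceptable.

Fix ϵ > 0. We want δ > 0 with 0 < |t − 3| < δ ⇒ |(-3t + 11)/(t + 4) − (2/7)| < ϵ.
Combining over a common denominator, (-3t + 11)/(t + 4) − (2/7) = [(-3t + 11)·7 − 2·(t + 4)] / [7·(t + 4)] = -23(t − 3) / (7(t + 4)).
So |(-3t + 11)/(t + 4) − (2/7)| = 23|t − 3| / (7·|t + 4|).
Require δ ≤ 7/2, so |t + 4| ≥ |7| − |t − 3| > 7 − 7/2 = 7/2.
Hence |(-3t + 11)/(t + 4) − (2/7)| < 23|t − 3|/(7·(7/2)) = (46/49)|t − 3|, which is < ϵ once |t − 3| < (49/46)ϵ.
Take δ = min(7/2, (49/46)ϵ). Then 0 < |t − 3| < δ forces both bounds, so |(-3t + 11)/(t + 4) − (2/7)| < ϵ.

δ = min(7/2, (49/46)ϵ)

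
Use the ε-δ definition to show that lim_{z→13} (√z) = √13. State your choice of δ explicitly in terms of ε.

δ = min(13, √13·ε)

Let ε > 0 be given. We want δ > 0 such that 0 < |z − 13| < δ implies |√z − √13| < ε.
Rationalise: √z − √13 = (z − 13)/(√z + √13), so |√z − √13| = |z − 13|/(√z + √13).
Restrict δ ≤ 13 so that |z − 13| < 13 forces z > 0, and then √z + √13 > √13.
Hence |√z − √13| < |z − 13|/√13, which is < ε once |z − 13| < √13·ε.
Take δ = min(13, √13·ε). If 0 < |z − 13| < δ then z > 0 and |√z − √13| < |z − 13|/√13 < ε.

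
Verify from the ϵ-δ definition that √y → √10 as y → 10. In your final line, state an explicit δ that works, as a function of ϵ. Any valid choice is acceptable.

δ = min(10, √10·ϵ)

Suppose ϵ > 0. We want δ > 0 such that 0 < |y − 10| < δ implies |√y − √10| < ϵ.
Multiplying by the conjugate, |√y − √10| = |y − 10|/(√y + √10).
Restrict δ ≤ 10 so that |y − 10| < 10 forces y > 0, and then √y + √10 > √10.
Hence |√y − √10| < |y − 10|/√10, which is < ϵ once |y − 10| < √10·ϵ.
Take δ = min(10, √10·ϵ). If 0 < |y − 10| < δ then y > 0 and |√y − √10| < |y − 10|/√10 < ϵ.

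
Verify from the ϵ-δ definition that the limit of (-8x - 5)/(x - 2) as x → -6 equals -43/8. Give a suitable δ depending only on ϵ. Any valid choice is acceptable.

Let ϵ > 0. We want δ > 0 with 0 < |x + 6| < δ ⇒ |(-8x - 5)/(x - 2) + 43/8| < ϵ.
Combining over a common denominator, (-8x - 5)/(x - 2) + 43/8 = [(-8x - 5)·(-8) − 43·(x - 2)] / [(-8)·(x - 2)] = 21(x + 6) / ((-8)(x - 2)).
So |(-8x - 5)/(x - 2) + 43/8| = 21|x + 6| / (8·|x − 2|).
Require δ ≤ 4, so |x − 2| ≥ |-8| − |x + 6| > 8 − 4 = 4.
Hence |(-8x - 5)/(x - 2) + 43/8| < 21|x + 6|/(8·4) = (21/32)|x + 6|, which is < ϵ once |x + 6| < (32/21)ϵ.
Take δ = min(4, (32/21)ϵ). Then 0 < |x + 6| < δ forces both bounds, so |(-8x - 5)/(x - 2) + 43/8| < ϵ.

δ = min(4, (32/21)ϵ)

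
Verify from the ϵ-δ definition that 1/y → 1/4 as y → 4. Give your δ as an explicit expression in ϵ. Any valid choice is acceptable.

Let ϵ > 0 be given. We seek δ > 0 such that 0 < |y − 4| < δ implies |1/y − (1/4)| < ϵ.
|1/y − (1/4)| = |4 − y|/(4·|y|) = |y − 4|/(4|y|).
Restrict δ ≤ 2. Then |y − 4| < 2 gives |y| > 2, so 4|y| > 8.
Then |1/y − (1/4)| < |y − 4|/8, which is < ϵ when |y − 4| < 8ϵ.
Take δ = min(2, 8ϵ). Then 0 < |y − 4| < δ gives both |y − 4| < 2 and |y − 4| < 8ϵ, so |1/y − (1/4)| < ϵ.

δ = min(2, 8ϵ)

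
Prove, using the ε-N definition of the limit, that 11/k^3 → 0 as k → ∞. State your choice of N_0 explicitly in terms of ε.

Suppose ε > 0. For k ≥ 1, |11/k^3 − 0| = 11/k^3.
11/k^3 < ε ⇔ k^3 > 11/ε ⇔ k > (11/ε)^{1/3}.
Take N_0 = (11/ε)^{1/3}. Then k > N_0 implies 11/k^3 < ε.

N_0 = (11/ε)^{1/3}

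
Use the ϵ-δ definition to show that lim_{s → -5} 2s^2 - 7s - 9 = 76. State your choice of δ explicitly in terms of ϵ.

Let ϵ > 0 be given. We want δ > 0 such that 0 < |s + 5| < δ implies |(2s^2 - 7s - 9) − 76| < ϵ.
(2s^2 - 7s - 9) − 76 = 2s^2 - 7s - 85 = (s + 5)(2s - 17).
So |(2s^2 - 7s - 9) − 76| = |s + 5|·|2s - 17|.
Require δ ≤ 1. Then |s + 5| < 1 gives |s| < 6, and by the triangle inequality |2s - 17| ≤ 2·6 + 17 = 29.
Hence |(2s^2 - 7s - 9) − 76| ≤ 29|s + 5| < ϵ provided |s + 5| < ϵ/29.
Choosing δ = min(1, ϵ/29) ensures both conditions, hence |(2s^2 - 7s - 9) − 76| < ϵ.

δ = min(1, ϵ/29)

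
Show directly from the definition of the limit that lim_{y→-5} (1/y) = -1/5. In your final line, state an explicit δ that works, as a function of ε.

δ = min(5/2, (25/2)ε)

Suppose ε > 0. We seek δ > 0 such that 0 < |y + 5| < δ implies |1/y + 1/5| < ε.
|1/y + 1/5| = |-5 − y|/(5·|y|) = |y + 5|/(5|y|).
Restrict δ ≤ 5/2. Then |y + 5| < 5/2 gives |y| > 5/2, so 5|y| > 25/2.
Then |1/y + 1/5| < |y + 5|/(25/2), which is < ε when |y + 5| < (25/2)ε.
Take δ = min(5/2, (25/2)ε). Then 0 < |y + 5| < δ gives both |y + 5| < 5/2 and |y + 5| < (25/2)ε, so |1/y + 1/5| < ε.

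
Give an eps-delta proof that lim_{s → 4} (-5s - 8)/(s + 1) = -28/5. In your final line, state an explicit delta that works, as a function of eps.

delta = min(5/2, (25/6)eps)

Let eps > 0 be given. We want delta > 0 with 0 < |s − 4| < delta ⇒ |(-5s - 8)/(s + 1) + 28/5| < eps.
Combining over a common denominator, (-5s - 8)/(s + 1) + 28/5 = [(-5s - 8)·5 − (-28)·(s + 1)] / [5·(s + 1)] = 3(s − 4) / (5(s + 1)).
So |(-5s - 8)/(s + 1) + 28/5| = 3|s − 4| / (5·|s + 1|).
Restrict delta ≤ 5/2. Then |s − 4| < 5/2 gives |s + 1| = |(s − 4) + 5| ≥ 5 − 5/2 = 5/2.
Hence |(-5s - 8)/(s + 1) + 28/5| < 3|s − 4|/(5·(5/2)) = (6/25)|s − 4|, which is < eps once |s − 4| < (25/6)eps.
Take delta = min(5/2, (25/6)eps). Then 0 < |s − 4| < delta forces both bounds, so |(-5s - 8)/(s + 1) + 28/5| < eps.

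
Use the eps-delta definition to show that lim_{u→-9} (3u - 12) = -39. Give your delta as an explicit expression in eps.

Fix eps > 0. We need delta > 0 so that 0 < |u + 9| < delta implies |(3u - 12) + 39| < eps.
|(3u - 12) + 39| = |3u + 27| = 3|u + 9|.
Thus it suffices that |u + 9| < eps/3.
Choosing delta = eps/3 gives |(3u - 12) + 39| = 3|u + 9| < eps whenever |u + 9| < delta.

delta = eps/3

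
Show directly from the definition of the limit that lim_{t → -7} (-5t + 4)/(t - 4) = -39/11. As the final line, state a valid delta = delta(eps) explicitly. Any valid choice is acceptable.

Let eps > 0 be given. We want delta > 0 with 0 < |t + 7| < delta ⇒ |(-5t + 4)/(t - 4) + 39/11| < eps.
Combining over a common denominator, (-5t + 4)/(t - 4) + 39/11 = [(-5t + 4)·(-11) − 39·(t - 4)] / [(-11)·(t - 4)] = 16(t + 7) / ((-11)(t - 4)).
So |(-5t + 4)/(t - 4) + 39/11| = 16|t + 7| / (11·|t − 4|).
Restrict delta ≤ 11/2. Then |t + 7| < 11/2 gives |t − 4| = |(t + 7) + (-11)| ≥ 11 − 11/2 = 11/2.
Hence |(-5t + 4)/(t - 4) + 39/11| < 16|t + 7|/(11·(11/2)) = (32/121)|t + 7|, which is < eps once |t + 7| < (121/32)eps.
Take delta = min(11/2, (121/32)eps). Then 0 < |t + 7| < delta forces both bounds, so |(-5t + 4)/(t - 4) + 39/11| < eps.

delta = min(11/2, (121/32)eps)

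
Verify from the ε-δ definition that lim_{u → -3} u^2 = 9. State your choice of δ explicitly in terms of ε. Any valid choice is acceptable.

δ = min(1, ε/7)

Let ε > 0. We seek δ > 0 with 0 < |u + 3| < δ ⇒ |u^2 − 9| < ε.
Factor: u^2 − 9 = (u + 3)(u - 3), so |u^2 − 9| = |u + 3|·|u - 3|.
Restrict δ ≤ 1. Then |u + 3| < 1 gives |u| < 4, so by the triangle inequality |u - 3| ≤ 4 + 3 = 7.
Hence |u^2 − 9| ≤ 7|u + 3|, which is < ε once |u + 3| < ε/7.
Take δ = min(1, ε/7). If 0 < |u + 3| < δ then both bounds hold and |u^2 − 9| ≤ 7|u + 3| < 7·(ε/7) = ε.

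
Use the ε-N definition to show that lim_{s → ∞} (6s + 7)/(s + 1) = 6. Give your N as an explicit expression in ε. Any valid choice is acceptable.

N = 1/ε

Let ε > 0 be given. We seek N > 0 such that s > N implies |(6s + 7)/(s + 1) − 6| < ε.
(6s + 7)/(s + 1) − 6 = ((6s + 7) − 6(s + 1)) / ((s + 1)) = 1/((s + 1)).
For s > 0 we have s + 1 > s, so |(6s + 7)/(s + 1) − 6| = 1/((s + 1)) < 1/(s) = 1/s.
Thus |(6s + 7)/(s + 1) − 6| < ε whenever s > 1/ε.
Take N = 1/ε. If s > N then |(6s + 7)/(s + 1) − 6| < 1/s < ε.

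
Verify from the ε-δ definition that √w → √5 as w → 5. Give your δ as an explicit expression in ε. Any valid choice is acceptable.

Let ε > 0 be given. We want δ > 0 such that 0 < |w − 5| < δ implies |√w − √5| < ε.
Multiplying by the conjugate, |√w − √5| = |w − 5|/(√w + √5).
Restrict δ ≤ 5 so that |w − 5| < 5 forces w > 0, and then √w + √5 > √5.
Hence |√w − √5| < |w − 5|/√5, which is < ε once |w − 5| < √5·ε.
Take δ = min(5, √5·ε). If 0 < |w − 5| < δ then w > 0 and |√w − √5| < |w − 5|/√5 < ε.

δ = min(5, √5·ε)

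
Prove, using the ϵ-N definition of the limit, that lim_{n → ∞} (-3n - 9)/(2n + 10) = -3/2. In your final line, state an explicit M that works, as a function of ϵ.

Suppose ϵ > 0. For n ≥ 1, |(-3n - 9)/(2n + 10) + 3/2| = |12|/(2(2n + 10)) = 12/(2(2n + 10)).
Since 2n + 10 ≥ 2n for n ≥ 1, this is ≤ 12/(2·2n) = 3/n.
So |(-3n - 9)/(2n + 10) + 3/2| < ϵ whenever n > 3/ϵ.
Take M = 3/ϵ. If n > M then |(-3n - 9)/(2n + 10) + 3/2| ≤ 3/n < ϵ.

M = 3/ϵ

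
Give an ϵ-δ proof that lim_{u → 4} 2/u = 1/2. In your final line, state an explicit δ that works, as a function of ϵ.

Suppose ϵ > 0. We seek δ > 0 such that 0 < |u − 4| < δ implies |2/u − (1/2)| < ϵ.
|2/u − (1/2)| = 2·|4 − u|/(4·|u|) = 2|u − 4|/(4|u|).
Require δ ≤ 2 so that |u| > 4 − 2 = 2, hence 4|u| > 8.
Then |2/u − (1/2)| < 2|u − 4|/8, which is < ϵ when |u − 4| < 4ϵ.
Take δ = min(2, 4ϵ). Then 0 < |u − 4| < δ gives both |u − 4| < 2 and |u − 4| < 4ϵ, so |2/u − (1/2)| < ϵ.

δ = min(2, 4ϵ)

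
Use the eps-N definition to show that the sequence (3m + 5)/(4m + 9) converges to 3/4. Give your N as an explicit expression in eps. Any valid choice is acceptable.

Let eps > 0. For m ≥ 1, |(3m + 5)/(4m + 9) − (3/4)| = |-7|/(4(4m + 9)) = 7/(4(4m + 9)).
Since 4m + 9 ≥ 4m for m ≥ 1, this is ≤ 7/(4·4m) = (7/16)/m.
So |(3m + 5)/(4m + 9) − (3/4)| < eps whenever m > (7/16)/eps.
Take N = (7/16)/eps. If m > N then |(3m + 5)/(4m + 9) − (3/4)| ≤ (7/16)/m < eps.

N = (7/16)/eps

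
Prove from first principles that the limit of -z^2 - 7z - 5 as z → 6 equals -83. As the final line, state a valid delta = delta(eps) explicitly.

delta = min(1, eps/20)

Let eps > 0. We want delta > 0 such that 0 < |z − 6| < delta implies |(-z^2 - 7z - 5) + 83| < eps.
(-z^2 - 7z - 5) + 83 = -z^2 - 7z + 78 = (z − 6)(-z - 13).
So |(-z^2 - 7z - 5) + 83| = |z − 6|·|-z - 13|.
Require delta ≤ 1. Then |z − 6| < 1 gives |z| < 7, and by the triangle inequality |-z - 13| ≤ 7 + 13 = 20.
Hence |(-z^2 - 7z - 5) + 83| ≤ 20|z − 6| < eps provided |z − 6| < eps/20.
Choosing delta = min(1, eps/20) ensures both conditions, hence |(-z^2 - 7z - 5) + 83| < eps.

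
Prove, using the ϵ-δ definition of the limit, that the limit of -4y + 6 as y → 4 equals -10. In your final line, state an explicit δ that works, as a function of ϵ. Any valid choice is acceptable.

δ = ϵ/4

Let ϵ > 0 be given. We need δ > 0 so that 0 < |y − 4| < δ implies |(-4y + 6) + 10| < ϵ.
|(-4y + 6) + 10| = |-4y + 16| = 4|y − 4|.
Thus it suffices that |y − 4| < ϵ/4.
Choosing δ = ϵ/4 gives |(-4y + 6) + 10| = 4|y − 4| < ϵ whenever |y − 4| < δ.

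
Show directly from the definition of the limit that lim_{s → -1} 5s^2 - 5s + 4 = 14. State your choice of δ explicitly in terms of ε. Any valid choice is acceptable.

Fix ε > 0. We want δ > 0 such that 0 < |s + 1| < δ implies |(5s^2 - 5s + 4) − 14| < ε.
(5s^2 - 5s + 4) − 14 = 5s^2 - 5s - 10 = (s + 1)(5s - 10).
So |(5s^2 - 5s + 4) − 14| = |s + 1|·|5s - 10|.
Assume first that |s + 1| < 1, so |s| < 2. Then |5s - 10| ≤ 5·2 + 10 = 20.
Hence |(5s^2 - 5s + 4) − 14| ≤ 20|s + 1| < ε provided |s + 1| < ε/20.
Choosing δ = min(1, ε/20) ensures both conditions, hence |(5s^2 - 5s + 4) − 14| < ε.

δ = min(1, ε/20)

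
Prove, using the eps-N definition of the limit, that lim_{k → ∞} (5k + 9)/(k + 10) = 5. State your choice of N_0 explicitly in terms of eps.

N_0 = 41/eps

Fix eps > 0. For k ≥ 1, |(5k + 9)/(k + 10) − 5| = |-41|/((k + 10)) = 41/((k + 10)).
Since k + 10 ≥ k for k ≥ 1, this is ≤ 41/(k) = 41/k.
So |(5k + 9)/(k + 10) − 5| < eps whenever k > 41/eps.
Take N_0 = 41/eps. If k > N_0 then |(5k + 9)/(k + 10) − 5| ≤ 41/k < eps.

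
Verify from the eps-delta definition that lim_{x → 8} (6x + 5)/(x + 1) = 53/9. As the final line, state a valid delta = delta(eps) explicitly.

delta = min(9/2, (81/2)eps)

Let eps > 0 be given. We want delta > 0 with 0 < |x − 8| < delta ⇒ |(6x + 5)/(x + 1) − (53/9)| < eps.
Combining over a common denominator, (6x + 5)/(x + 1) − (53/9) = [(6x + 5)·9 − 53·(x + 1)] / [9·(x + 1)] = 1(x − 8) / (9(x + 1)).
So |(6x + 5)/(x + 1) − (53/9)| = |x − 8| / (9·|x + 1|).
Require delta ≤ 9/2, so |x + 1| ≥ |9| − |x − 8| > 9 − 9/2 = 9/2.
Hence |(6x + 5)/(x + 1) − (53/9)| < |x − 8|/(9·(9/2)) = (2/81)|x − 8|, which is < eps once |x − 8| < (81/2)eps.
Take delta = min(9/2, (81/2)eps). Then 0 < |x − 8| < delta forces both bounds, so |(6x + 5)/(x + 1) − (53/9)| < eps.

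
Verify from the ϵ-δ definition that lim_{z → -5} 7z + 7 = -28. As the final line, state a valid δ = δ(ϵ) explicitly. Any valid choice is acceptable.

Fix ϵ > 0. We need δ > 0 so that 0 < |z + 5| < δ implies |(7z + 7) + 28| < ϵ.
Since (7z + 7) + 28 = 7(z + 5), we have |(7z + 7) + 28| = 7|z + 5|.
Thus it suffices that |z + 5| < ϵ/7.
Choosing δ = ϵ/7 gives |(7z + 7) + 28| = 7|z + 5| < ϵ whenever |z + 5| < δ.

δ = ϵ/7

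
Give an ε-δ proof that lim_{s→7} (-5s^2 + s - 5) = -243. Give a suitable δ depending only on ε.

δ = min(1, ε/74)

Let ε > 0 be given. We want δ > 0 such that 0 < |s − 7| < δ implies |(-5s^2 + s - 5) + 243| < ε.
(-5s^2 + s - 5) + 243 = -5s^2 + s + 238 = (s − 7)(-5s - 34).
So |(-5s^2 + s - 5) + 243| = |s − 7|·|-5s - 34|.
Assume first that |s − 7| < 1, so |s| < 8. Then |-5s - 34| ≤ 5·8 + 34 = 74.
Hence |(-5s^2 + s - 5) + 243| ≤ 74|s − 7| < ε provided |s − 7| < ε/74.
Choosing δ = min(1, ε/74) ensures both conditions, hence |(-5s^2 + s - 5) + 243| < ε.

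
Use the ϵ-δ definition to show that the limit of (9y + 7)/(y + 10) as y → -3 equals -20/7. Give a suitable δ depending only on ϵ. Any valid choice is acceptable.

δ = min(7/2, (49/166)ϵ)

Let ϵ > 0. We want δ > 0 with 0 < |y + 3| < δ ⇒ |(9y + 7)/(y + 10) + 20/7| < ϵ.
Combining over a common denominator, (9y + 7)/(y + 10) + 20/7 = [(9y + 7)·7 − (-20)·(y + 10)] / [7·(y + 10)] = 83(y + 3) / (7(y + 10)).
So |(9y + 7)/(y + 10) + 20/7| = 83|y + 3| / (7·|y + 10|).
Require δ ≤ 7/2, so |y + 10| ≥ |7| − |y + 3| > 7 − 7/2 = 7/2.
Hence |(9y + 7)/(y + 10) + 20/7| < 83|y + 3|/(7·(7/2)) = (166/49)|y + 3|, which is < ϵ once |y + 3| < (49/166)ϵ.
Take δ = min(7/2, (49/166)ϵ). Then 0 < |y + 3| < δ forces both bounds, so |(9y + 7)/(y + 10) + 20/7| < ϵ.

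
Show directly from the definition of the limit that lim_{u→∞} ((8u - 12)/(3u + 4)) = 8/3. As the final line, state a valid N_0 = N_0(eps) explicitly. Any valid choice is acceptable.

Fix eps > 0. We seek N_0 > 0 such that u > N_0 implies |(8u - 12)/(3u + 4) − (8/3)| < eps.
(8u - 12)/(3u + 4) − (8/3) = (3(8u - 12) − 8(3u + 4)) / (3(3u + 4)) = -68/(3(3u + 4)).
For u > 0 we have 3u + 4 > 3u, so |(8u - 12)/(3u + 4) − (8/3)| = 68/(3(3u + 4)) < 68/(3·3u) = (68/9)/u.
Thus |(8u - 12)/(3u + 4) − (8/3)| < eps whenever u > (68/9)/eps.
Take N_0 = (68/9)/eps. If u > N_0 then |(8u - 12)/(3u + 4) − (8/3)| < (68/9)/u < eps.

N_0 = (68/9)/eps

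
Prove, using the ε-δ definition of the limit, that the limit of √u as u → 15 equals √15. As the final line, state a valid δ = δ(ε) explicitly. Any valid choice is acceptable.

Fix ε > 0. We want δ > 0 such that 0 < |u − 15| < δ implies |√u − √15| < ε.
Rationalise: √u − √15 = (u − 15)/(√u + √15), so |√u − √15| = |u − 15|/(√u + √15).
Restrict δ ≤ 15 so that |u − 15| < 15 forces u > 0, and then √u + √15 > √15.
Hence |√u − √15| < |u − 15|/√15, which is < ε once |u − 15| < √15·ε.
Take δ = min(15, √15·ε). If 0 < |u − 15| < δ then u > 0 and |√u − √15| < |u − 15|/√15 < ε.

δ = min(15, √15·ε)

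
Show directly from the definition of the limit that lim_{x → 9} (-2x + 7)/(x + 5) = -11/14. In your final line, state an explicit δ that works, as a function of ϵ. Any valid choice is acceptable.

δ = min(7, (98/17)ϵ)

Let ϵ > 0 be given. We want δ > 0 with 0 < |x − 9| < δ ⇒ |(-2x + 7)/(x + 5) + 11/14| < ϵ.
Combining over a common denominator, (-2x + 7)/(x + 5) + 11/14 = [(-2x + 7)·14 − (-11)·(x + 5)] / [14·(x + 5)] = -17(x − 9) / (14(x + 5)).
So |(-2x + 7)/(x + 5) + 11/14| = 17|x − 9| / (14·|x + 5|).
Require δ ≤ 7, so |x + 5| ≥ |14| − |x − 9| > 14 − 7 = 7.
Hence |(-2x + 7)/(x + 5) + 11/14| < 17|x − 9|/(14·7) = (17/98)|x − 9|, which is < ϵ once |x − 9| < (98/17)ϵ.
Take δ = min(7, (98/17)ϵ). Then 0 < |x − 9| < δ forces both bounds, so |(-2x + 7)/(x + 5) + 11/14| < ϵ.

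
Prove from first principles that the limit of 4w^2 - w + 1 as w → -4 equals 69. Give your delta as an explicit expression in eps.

Let eps > 0. We want delta > 0 such that 0 < |w + 4| < delta implies |(4w^2 - w + 1) − 69| < eps.
(4w^2 - w + 1) − 69 = 4w^2 - w - 68 = (w + 4)(4w - 17).
So |(4w^2 - w + 1) − 69| = |w + 4|·|4w - 17|.
Require delta ≤ 1. Then |w + 4| < 1 gives |w| < 5, and by the triangle inequality |4w - 17| ≤ 4·5 + 17 = 37.
Hence |(4w^2 - w + 1) − 69| ≤ 37|w + 4| < eps provided |w + 4| < eps/37.
Take delta = min(1, eps/37). Then 0 < |w + 4| < delta gives both |w + 4| < 1 and |w + 4| < eps/37, so |(4w^2 - w + 1) − 69| < eps.

delta = min(1, eps/37)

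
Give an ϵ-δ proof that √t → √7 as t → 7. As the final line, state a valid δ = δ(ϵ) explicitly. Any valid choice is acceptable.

δ = min(7, √7·ϵ)

Let ϵ > 0. We want δ > 0 such that 0 < |t − 7| < δ implies |√t − √7| < ϵ.
Rationalise: √t − √7 = (t − 7)/(√t + √7), so |√t − √7| = |t − 7|/(√t + √7).
Restrict δ ≤ 7 so that |t − 7| < 7 forces t > 0, and then √t + √7 > √7.
Hence |√t − √7| < |t − 7|/√7, which is < ϵ once |t − 7| < √7·ϵ.
Take δ = min(7, √7·ϵ). If 0 < |t − 7| < δ then t > 0 and |√t − √7| < |t − 7|/√7 < ϵ.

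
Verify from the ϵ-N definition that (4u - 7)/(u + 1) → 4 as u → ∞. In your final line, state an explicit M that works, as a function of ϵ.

Let ϵ > 0 be given. We seek M > 0 such that u > M implies |(4u - 7)/(u + 1) − 4| < ϵ.
(4u - 7)/(u + 1) − 4 = ((4u - 7) − 4(u + 1)) / ((u + 1)) = -11/((u + 1)).
For u > 0 we have u + 1 > u, so |(4u - 7)/(u + 1) − 4| = 11/((u + 1)) < 11/(u) = 11/u.
Thus |(4u - 7)/(u + 1) − 4| < ϵ whenever u > 11/ϵ.
Take M = 11/ϵ. If u > M then |(4u - 7)/(u + 1) − 4| < 11/u < ϵ.

M = 11/ϵ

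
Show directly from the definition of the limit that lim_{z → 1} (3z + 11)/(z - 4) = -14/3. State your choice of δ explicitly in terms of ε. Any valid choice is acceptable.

δ = min(3/2, (9/46)ε)

Fix ε > 0. We want δ > 0 with 0 < |z − 1| < δ ⇒ |(3z + 11)/(z - 4) + 14/3| < ε.
Combining over a common denominator, (3z + 11)/(z - 4) + 14/3 = [(3z + 11)·(-3) − 14·(z - 4)] / [(-3)·(z - 4)] = -23(z − 1) / ((-3)(z - 4)).
So |(3z + 11)/(z - 4) + 14/3| = 23|z − 1| / (3·|z − 4|).
Restrict δ ≤ 3/2. Then |z − 1| < 3/2 gives |z − 4| = |(z − 1) + (-3)| ≥ 3 − 3/2 = 3/2.
Hence |(3z + 11)/(z - 4) + 14/3| < 23|z − 1|/(3·(3/2)) = (46/9)|z − 1|, which is < ε once |z − 1| < (9/46)ε.
Take δ = min(3/2, (9/46)ε). Then 0 < |z − 1| < δ forces both bounds, so |(3z + 11)/(z - 4) + 14/3| < ε.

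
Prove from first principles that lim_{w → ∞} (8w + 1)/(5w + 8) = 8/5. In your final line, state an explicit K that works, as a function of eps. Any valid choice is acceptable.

Let eps > 0 be given. We seek K > 0 such that w > K implies |(8w + 1)/(5w + 8) − (8/5)| < eps.
(8w + 1)/(5w + 8) − (8/5) = (5(8w + 1) − 8(5w + 8)) / (5(5w + 8)) = -59/(5(5w + 8)).
For w > 0 we have 5w + 8 > 5w, so |(8w + 1)/(5w + 8) − (8/5)| = 59/(5(5w + 8)) < 59/(5·5w) = (59/25)/w.
Thus |(8w + 1)/(5w + 8) − (8/5)| < eps whenever w > (59/25)/eps.
Take K = (59/25)/eps. If w > K then |(8w + 1)/(5w + 8) − (8/5)| < (59/25)/w < eps.

K = (59/25)/eps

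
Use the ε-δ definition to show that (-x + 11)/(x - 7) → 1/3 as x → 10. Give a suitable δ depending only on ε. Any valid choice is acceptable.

Fix ε > 0. We want δ > 0 with 0 < |x − 10| < δ ⇒ |(-x + 11)/(x - 7) − (1/3)| < ε.
Combining over a common denominator, (-x + 11)/(x - 7) − (1/3) = [(-x + 11)·3 − 1·(x - 7)] / [3·(x - 7)] = -4(x − 10) / (3(x - 7)).
So |(-x + 11)/(x - 7) − (1/3)| = 4|x − 10| / (3·|x − 7|).
Require δ ≤ 3/2, so |x − 7| ≥ |3| − |x − 10| > 3 − 3/2 = 3/2.
Hence |(-x + 11)/(x - 7) − (1/3)| < 4|x − 10|/(3·(3/2)) = (8/9)|x − 10|, which is < ε once |x − 10| < (9/8)ε.
Take δ = min(3/2, (9/8)ε). Then 0 < |x − 10| < δ forces both bounds, so |(-x + 11)/(x - 7) − (1/3)| < ε.

δ = min(3/2, (9/8)ε)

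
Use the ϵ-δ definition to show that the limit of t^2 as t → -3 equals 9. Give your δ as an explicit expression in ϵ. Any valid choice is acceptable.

Fix ϵ > 0. We seek δ > 0 with 0 < |t + 3| < δ ⇒ |t^2 − 9| < ϵ.
Factor: t^2 − 9 = (t + 3)(t - 3), so |t^2 − 9| = |t + 3|·|t - 3|.
Restrict δ ≤ 1. Then |t + 3| < 1 gives |t| < 4, so by the triangle inequality |t - 3| ≤ 4 + 3 = 7.
Hence |t^2 − 9| ≤ 7|t + 3|, which is < ϵ once |t + 3| < ϵ/7.
Take δ = min(1, ϵ/7). If 0 < |t + 3| < δ then both bounds hold and |t^2 − 9| ≤ 7|t + 3| < 7·(ϵ/7) = ϵ.

δ = min(1, ϵ/7)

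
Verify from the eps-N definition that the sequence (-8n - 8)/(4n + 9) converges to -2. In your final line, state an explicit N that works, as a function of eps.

Suppose eps > 0. For n ≥ 1, |(-8n - 8)/(4n + 9) + 2| = |40|/(4(4n + 9)) = 40/(4(4n + 9)).
Since 4n + 9 ≥ 4n for n ≥ 1, this is ≤ 40/(4·4n) = (5/2)/n.
So |(-8n - 8)/(4n + 9) + 2| < eps whenever n > (5/2)/eps.
Take N = (5/2)/eps. If n > N then |(-8n - 8)/(4n + 9) + 2| ≤ (5/2)/n < eps.

N = (5/2)/eps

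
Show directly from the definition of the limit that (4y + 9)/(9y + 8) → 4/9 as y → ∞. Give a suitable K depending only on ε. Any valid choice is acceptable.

K = (49/81)/ε

Let ε > 0 be given. We seek K > 0 such that y > K implies |(4y + 9)/(9y + 8) − (4/9)| < ε.
(4y + 9)/(9y + 8) − (4/9) = (9(4y + 9) − 4(9y + 8)) / (9(9y + 8)) = 49/(9(9y + 8)).
For y > 0 we have 9y + 8 > 9y, so |(4y + 9)/(9y + 8) − (4/9)| = 49/(9(9y + 8)) < 49/(9·9y) = (49/81)/y.
Thus |(4y + 9)/(9y + 8) − (4/9)| < ε whenever y > (49/81)/ε.
Take K = (49/81)/ε. If y > K then |(4y + 9)/(9y + 8) − (4/9)| < (49/81)/y < ε.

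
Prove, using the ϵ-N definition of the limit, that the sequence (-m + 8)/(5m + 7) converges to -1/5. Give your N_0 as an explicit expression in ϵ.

N_0 = (47/25)/ϵ

Let ϵ > 0 be given. For m ≥ 1, |(-m + 8)/(5m + 7) + 1/5| = |47|/(5(5m + 7)) = 47/(5(5m + 7)).
Since 5m + 7 ≥ 5m for m ≥ 1, this is ≤ 47/(5·5m) = (47/25)/m.
So |(-m + 8)/(5m + 7) + 1/5| < ϵ whenever m > (47/25)/ϵ.
Take N_0 = (47/25)/ϵ. If m > N_0 then |(-m + 8)/(5m + 7) + 1/5| ≤ (47/25)/m < ϵ.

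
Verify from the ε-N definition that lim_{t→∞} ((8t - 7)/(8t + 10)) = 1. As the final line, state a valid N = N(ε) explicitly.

Let ε > 0. We seek N > 0 such that t > N implies |(8t - 7)/(8t + 10) − 1| < ε.
(8t - 7)/(8t + 10) − 1 = (8(8t - 7) − 8(8t + 10)) / (8(8t + 10)) = -136/(8(8t + 10)).
For t > 0 we have 8t + 10 > 8t, so |(8t - 7)/(8t + 10) − 1| = 136/(8(8t + 10)) < 136/(8·8t) = (17/8)/t.
Thus |(8t - 7)/(8t + 10) − 1| < ε whenever t > (17/8)/ε.
Take N = (17/8)/ε. If t > N then |(8t - 7)/(8t + 10) − 1| < (17/8)/t < ε.

N = (17/8)/ε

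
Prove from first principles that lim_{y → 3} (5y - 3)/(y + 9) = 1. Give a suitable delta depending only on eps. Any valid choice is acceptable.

Let eps > 0. We want delta > 0 with 0 < |y − 3| < delta ⇒ |(5y - 3)/(y + 9) − 1| < eps.
Combining over a common denominator, (5y - 3)/(y + 9) − 1 = [(5y - 3)·12 − 12·(y + 9)] / [12·(y + 9)] = 48(y − 3) / (12(y + 9)).
So |(5y - 3)/(y + 9) − 1| = 48|y − 3| / (12·|y + 9|).
Restrict delta ≤ 6. Then |y − 3| < 6 gives |y + 9| = |(y − 3) + 12| ≥ 12 − 6 = 6.
Hence |(5y - 3)/(y + 9) − 1| < 48|y − 3|/(12·6) = (2/3)|y − 3|, which is < eps once |y − 3| < (3/2)eps.
Take delta = min(6, (3/2)eps). Then 0 < |y − 3| < delta forces both bounds, so |(5y - 3)/(y + 9) − 1| < eps.

delta = min(6, (3/2)eps)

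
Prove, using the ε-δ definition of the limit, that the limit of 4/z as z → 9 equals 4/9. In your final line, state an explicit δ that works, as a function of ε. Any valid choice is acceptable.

δ = min(9/2, (81/8)ε)

Let ε > 0. We seek δ > 0 such that 0 < |z − 9| < δ implies |4/z − (4/9)| < ε.
|4/z − (4/9)| = 4·|9 − z|/(9·|z|) = 4|z − 9|/(9|z|).
Require δ ≤ 9/2 so that |z| > 9 − 9/2 = 9/2, hence 9|z| > 81/2.
Then |4/z − (4/9)| < 4|z − 9|/(81/2), which is < ε when |z − 9| < (81/8)ε.
Take δ = min(9/2, (81/8)ε). Then 0 < |z − 9| < δ gives both |z − 9| < 9/2 and |z − 9| < (81/8)ε, so |4/z − (4/9)| < ε.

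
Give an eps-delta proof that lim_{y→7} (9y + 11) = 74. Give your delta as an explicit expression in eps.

delta = eps/9

Fix eps > 0. We need delta > 0 so that 0 < |y − 7| < delta implies |(9y + 11) − 74| < eps.
|(9y + 11) − 74| = |9y - 63| = 9|y − 7|.
So 9|y − 7| < eps exactly when |y − 7| < eps/9.
Take delta = eps/9. If 0 < |y − 7| < delta then |(9y + 11) − 74| = 9|y − 7| < 9·(eps/9) = eps.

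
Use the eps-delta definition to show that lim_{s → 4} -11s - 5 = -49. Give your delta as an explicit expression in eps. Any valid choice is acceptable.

Fix eps > 0. We need delta > 0 so that 0 < |s − 4| < delta implies |(-11s - 5) + 49| < eps.
Since (-11s - 5) + 49 = -11(s − 4), we have |(-11s - 5) + 49| = 11|s − 4|.
So 11|s − 4| < eps exactly when |s − 4| < eps/11.
Take delta = eps/11. If 0 < |s − 4| < delta then |(-11s - 5) + 49| = 11|s − 4| < 11·(eps/11) = eps.

delta = eps/11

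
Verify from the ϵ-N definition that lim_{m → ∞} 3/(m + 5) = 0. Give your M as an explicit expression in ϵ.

M = 3/ϵ

Let ϵ > 0. For m ≥ 1, |3/(m + 5) − 0| = 3/(m + 5) ≤ 3/m.
We need 3/m < ϵ, i.e. m > 3/ϵ.
Take M = 3/ϵ. If m > M then |3/(m + 5)| ≤ 3/m < ϵ.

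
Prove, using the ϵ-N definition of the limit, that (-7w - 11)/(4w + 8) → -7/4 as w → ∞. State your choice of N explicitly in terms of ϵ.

Let ϵ > 0. We seek N > 0 such that w > N implies |(-7w - 11)/(4w + 8) + 7/4| < ϵ.
(-7w - 11)/(4w + 8) + 7/4 = (4(-7w - 11) − (-7)(4w + 8)) / (4(4w + 8)) = 12/(4(4w + 8)).
For w > 0 we have 4w + 8 > 4w, so |(-7w - 11)/(4w + 8) + 7/4| = 12/(4(4w + 8)) < 12/(4·4w) = (3/4)/w.
Thus |(-7w - 11)/(4w + 8) + 7/4| < ϵ whenever w > (3/4)/ϵ.
Take N = (3/4)/ϵ. If w > N then |(-7w - 11)/(4w + 8) + 7/4| < (3/4)/w < ϵ.

N = (3/4)/ϵ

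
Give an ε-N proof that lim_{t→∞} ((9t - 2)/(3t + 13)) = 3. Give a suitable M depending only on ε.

M = (41/3)/ε

Fix ε > 0. We seek M > 0 such that t > M implies |(9t - 2)/(3t + 13) − 3| < ε.
(9t - 2)/(3t + 13) − 3 = (3(9t - 2) − 9(3t + 13)) / (3(3t + 13)) = -123/(3(3t + 13)).
For t > 0 we have 3t + 13 > 3t, so |(9t - 2)/(3t + 13) − 3| = 123/(3(3t + 13)) < 123/(3·3t) = (41/3)/t.
Thus |(9t - 2)/(3t + 13) − 3| < ε whenever t > (41/3)/ε.
Take M = (41/3)/ε. If t > M then |(9t - 2)/(3t + 13) − 3| < (41/3)/t < ε.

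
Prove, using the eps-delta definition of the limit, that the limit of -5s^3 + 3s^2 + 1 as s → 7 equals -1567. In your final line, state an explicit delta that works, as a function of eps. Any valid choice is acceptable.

delta = min(2, eps/917)

Let eps > 0 be given. We want delta > 0 such that 0 < |s − 7| < delta implies |(-5s^3 + 3s^2 + 1) + 1567| < eps.
(-5s^3 + 3s^2 + 1) + 1567 = -5s^3 + 3s^2 + 1568 = (s − 7)(-5s^2 - 32s - 224).
So |(-5s^3 + 3s^2 + 1) + 1567| = |s − 7|·|-5s^2 - 32s - 224|.
Assume first that |s − 7| < 2, so |s| < 9. Then |-5s^2 - 32s - 224| ≤ 5·9^2 + 32·9 + 224 = 917.
Hence |(-5s^3 + 3s^2 + 1) + 1567| ≤ 917|s − 7| < eps provided |s − 7| < eps/917.
Take delta = min(2, eps/917). Then 0 < |s − 7| < delta gives both |s − 7| < 2 and |s − 7| < eps/917, so |(-5s^3 + 3s^2 + 1) + 1567| < eps.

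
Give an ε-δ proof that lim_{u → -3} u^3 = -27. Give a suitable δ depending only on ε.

Let ε > 0 be given. We seek δ > 0 with 0 < |u + 3| < δ ⇒ |u^3 + 27| < ε.
Factor: u^3 + 27 = (u + 3)(u^2 - 3u + 9), so |u^3 + 27| = |u + 3|·|u^2 - 3u + 9|.
Restrict δ ≤ 1. Then |u + 3| < 1 gives |u| < 4, so by the triangle inequality |u^2 - 3u + 9| ≤ 4^2 + 3·4 + 9 = 37.
Hence |u^3 + 27| ≤ 37|u + 3|, which is < ε once |u + 3| < ε/37.
Take δ = min(1, ε/37). If 0 < |u + 3| < δ then both bounds hold and |u^3 + 27| ≤ 37|u + 3| < 37·(ε/37) = ε.

δ = min(1, ε/37)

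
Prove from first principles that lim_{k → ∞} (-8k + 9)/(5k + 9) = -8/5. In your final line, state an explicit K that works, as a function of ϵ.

K = (117/25)/ϵ

Let ϵ > 0 be given. For k ≥ 1, |(-8k + 9)/(5k + 9) + 8/5| = |117|/(5(5k + 9)) = 117/(5(5k + 9)).
Since 5k + 9 ≥ 5k for k ≥ 1, this is ≤ 117/(5·5k) = (117/25)/k.
So |(-8k + 9)/(5k + 9) + 8/5| < ϵ whenever k > (117/25)/ϵ.
Take K = (117/25)/ϵ. If k > K then |(-8k + 9)/(5k + 9) + 8/5| ≤ (117/25)/k < ϵ.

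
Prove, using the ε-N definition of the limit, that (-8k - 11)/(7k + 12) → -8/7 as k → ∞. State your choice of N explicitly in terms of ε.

N = (19/49)/ε

Suppose ε > 0. For k ≥ 1, |(-8k - 11)/(7k + 12) + 8/7| = |19|/(7(7k + 12)) = 19/(7(7k + 12)).
Since 7k + 12 ≥ 7k for k ≥ 1, this is ≤ 19/(7·7k) = (19/49)/k.
So |(-8k - 11)/(7k + 12) + 8/7| < ε whenever k > (19/49)/ε.
Take N = (19/49)/ε. If k > N then |(-8k - 11)/(7k + 12) + 8/7| ≤ (19/49)/k < ε.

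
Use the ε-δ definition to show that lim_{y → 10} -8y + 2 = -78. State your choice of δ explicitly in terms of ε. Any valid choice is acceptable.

δ = ε/8

Let ε > 0 be given. We need δ > 0 so that 0 < |y − 10| < δ implies |(-8y + 2) + 78| < ε.
|(-8y + 2) + 78| = |-8y + 80| = 8|y − 10|.
Thus it suffices that |y − 10| < ε/8.
Take δ = ε/8. If 0 < |y − 10| < δ then |(-8y + 2) + 78| = 8|y − 10| < 8·(ε/8) = ε.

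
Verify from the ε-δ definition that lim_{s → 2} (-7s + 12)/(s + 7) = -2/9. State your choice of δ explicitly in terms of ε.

δ = min(9/2, (81/122)ε)

Let ε > 0. We want δ > 0 with 0 < |s − 2| < δ ⇒ |(-7s + 12)/(s + 7) + 2/9| < ε.
Combining over a common denominator, (-7s + 12)/(s + 7) + 2/9 = [(-7s + 12)·9 − (-2)·(s + 7)] / [9·(s + 7)] = -61(s − 2) / (9(s + 7)).
So |(-7s + 12)/(s + 7) + 2/9| = 61|s − 2| / (9·|s + 7|).
Require δ ≤ 9/2, so |s + 7| ≥ |9| − |s − 2| > 9 − 9/2 = 9/2.
Hence |(-7s + 12)/(s + 7) + 2/9| < 61|s − 2|/(9·(9/2)) = (122/81)|s − 2|, which is < ε once |s − 2| < (81/122)ε.
Take δ = min(9/2, (81/122)ε). Then 0 < |s − 2| < δ forces both bounds, so |(-7s + 12)/(s + 7) + 2/9| < ε.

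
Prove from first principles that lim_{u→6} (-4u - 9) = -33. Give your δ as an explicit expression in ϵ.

δ = ϵ/4

Let ϵ > 0. We need δ > 0 so that 0 < |u − 6| < δ implies |(-4u - 9) + 33| < ϵ.
|(-4u - 9) + 33| = |-4u + 24| = 4|u − 6|.
Thus it suffices that |u − 6| < ϵ/4.
Take δ = ϵ/4. If 0 < |u − 6| < δ then |(-4u - 9) + 33| = 4|u − 6| < 4·(ϵ/4) = ϵ.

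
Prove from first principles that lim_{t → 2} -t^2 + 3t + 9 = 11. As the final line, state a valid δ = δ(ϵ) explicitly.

δ = min(2, ϵ/5)

Suppose ϵ > 0. We want δ > 0 such that 0 < |t − 2| < δ implies |(-t^2 + 3t + 9) − 11| < ϵ.
(-t^2 + 3t + 9) − 11 = -t^2 + 3t - 2 = (t − 2)(-t + 1).
So |(-t^2 + 3t + 9) − 11| = |t − 2|·|-t + 1|.
Assume first that |t − 2| < 2, so |t| < 4. Then |-t + 1| ≤ 4 + 1 = 5.
Hence |(-t^2 + 3t + 9) − 11| ≤ 5|t − 2| < ϵ provided |t − 2| < ϵ/5.
Choosing δ = min(2, ϵ/5) ensures both conditions, hence |(-t^2 + 3t + 9) − 11| < ϵ.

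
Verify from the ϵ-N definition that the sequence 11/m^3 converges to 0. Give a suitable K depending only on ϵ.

Let ϵ > 0. For m ≥ 1, |11/m^3 − 0| = 11/m^3.
11/m^3 < ϵ ⇔ m^3 > 11/ϵ ⇔ m > (11/ϵ)^{1/3}.
Take K = (11/ϵ)^{1/3}. Then m > K implies 11/m^3 < ϵ.

K = (11/ϵ)^{1/3}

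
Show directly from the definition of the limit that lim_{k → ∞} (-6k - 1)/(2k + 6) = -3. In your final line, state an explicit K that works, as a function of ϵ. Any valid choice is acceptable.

K = (17/2)/ϵ

Suppose ϵ > 0. For k ≥ 1, |(-6k - 1)/(2k + 6) + 3| = |34|/(2(2k + 6)) = 34/(2(2k + 6)).
Since 2k + 6 ≥ 2k for k ≥ 1, this is ≤ 34/(2·2k) = (17/2)/k.
So |(-6k - 1)/(2k + 6) + 3| < ϵ whenever k > (17/2)/ϵ.
Take K = (17/2)/ϵ. If k > K then |(-6k - 1)/(2k + 6) + 3| ≤ (17/2)/k < ϵ.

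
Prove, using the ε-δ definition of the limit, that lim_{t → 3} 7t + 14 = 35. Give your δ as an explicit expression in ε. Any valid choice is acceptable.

δ = ε/7

Let ε > 0. We need δ > 0 so that 0 < |t − 3| < δ implies |(7t + 14) − 35| < ε.
Since (7t + 14) − 35 = 7(t − 3), we have |(7t + 14) − 35| = 7|t − 3|.
So 7|t − 3| < ε exactly when |t − 3| < ε/7.
Choosing δ = ε/7 gives |(7t + 14) − 35| = 7|t − 3| < ε whenever |t − 3| < δ.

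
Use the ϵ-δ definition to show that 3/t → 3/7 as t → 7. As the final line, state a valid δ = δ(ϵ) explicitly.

δ = min(7/2, (49/6)ϵ)

Suppose ϵ > 0. We seek δ > 0 such that 0 < |t − 7| < δ implies |3/t − (3/7)| < ϵ.
|3/t − (3/7)| = 3·|7 − t|/(7·|t|) = 3|t − 7|/(7|t|).
Restrict δ ≤ 7/2. Then |t − 7| < 7/2 gives |t| > 7/2, so 7|t| > 49/2.
Then |3/t − (3/7)| < 3|t − 7|/(49/2), which is < ϵ when |t − 7| < (49/6)ϵ.
Take δ = min(7/2, (49/6)ϵ). Then 0 < |t − 7| < δ gives both |t − 7| < 7/2 and |t − 7| < (49/6)ϵ, so |3/t − (3/7)| < ϵ.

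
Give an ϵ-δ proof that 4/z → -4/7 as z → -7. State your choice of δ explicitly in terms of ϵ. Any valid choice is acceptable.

δ = min(7/2, (49/8)ϵ)

Let ϵ > 0. We seek δ > 0 such that 0 < |z + 7| < δ implies |4/z + 4/7| < ϵ.
|4/z + 4/7| = 4·|-7 − z|/(7·|z|) = 4|z + 7|/(7|z|).
Restrict δ ≤ 7/2. Then |z + 7| < 7/2 gives |z| > 7/2, so 7|z| > 49/2.
Then |4/z + 4/7| < 4|z + 7|/(49/2), which is < ϵ when |z + 7| < (49/8)ϵ.
Take δ = min(7/2, (49/8)ϵ). Then 0 < |z + 7| < δ gives both |z + 7| < 7/2 and |z + 7| < (49/8)ϵ, so |4/z + 4/7| < ϵ.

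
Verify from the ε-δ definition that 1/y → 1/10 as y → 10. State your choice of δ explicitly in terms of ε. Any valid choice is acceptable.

δ = min(5, 50ε)

Let ε > 0. We seek δ > 0 such that 0 < |y − 10| < δ implies |1/y − (1/10)| < ε.
|1/y − (1/10)| = |10 − y|/(10·|y|) = |y − 10|/(10|y|).
Restrict δ ≤ 5. Then |y − 10| < 5 gives |y| > 5, so 10|y| > 50.
Then |1/y − (1/10)| < |y − 10|/50, which is < ε when |y − 10| < 50ε.
Take δ = min(5, 50ε). Then 0 < |y − 10| < δ gives both |y − 10| < 5 and |y − 10| < 50ε, so |1/y − (1/10)| < ε.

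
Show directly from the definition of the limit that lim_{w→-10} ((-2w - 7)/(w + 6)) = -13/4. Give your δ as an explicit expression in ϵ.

δ = min(2, (8/5)ϵ)

Let ϵ > 0 be given. We want δ > 0 with 0 < |w + 10| < δ ⇒ |(-2w - 7)/(w + 6) + 13/4| < ϵ.
Combining over a common denominator, (-2w - 7)/(w + 6) + 13/4 = [(-2w - 7)·(-4) − 13·(w + 6)] / [(-4)·(w + 6)] = -5(w + 10) / ((-4)(w + 6)).
So |(-2w - 7)/(w + 6) + 13/4| = 5|w + 10| / (4·|w + 6|).
Restrict δ ≤ 2. Then |w + 10| < 2 gives |w + 6| = |(w + 10) + (-4)| ≥ 4 − 2 = 2.
Hence |(-2w - 7)/(w + 6) + 13/4| < 5|w + 10|/(4·2) = (5/8)|w + 10|, which is < ϵ once |w + 10| < (8/5)ϵ.
Take δ = min(2, (8/5)ϵ). Then 0 < |w + 10| < δ forces both bounds, so |(-2w - 7)/(w + 6) + 13/4| < ϵ.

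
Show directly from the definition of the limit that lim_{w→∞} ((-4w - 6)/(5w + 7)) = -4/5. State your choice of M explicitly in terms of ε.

M = (2/25)/ε

Let ε > 0. We seek M > 0 such that w > M implies |(-4w - 6)/(5w + 7) + 4/5| < ε.
(-4w - 6)/(5w + 7) + 4/5 = (5(-4w - 6) − (-4)(5w + 7)) / (5(5w + 7)) = -2/(5(5w + 7)).
For w > 0 we have 5w + 7 > 5w, so |(-4w - 6)/(5w + 7) + 4/5| = 2/(5(5w + 7)) < 2/(5·5w) = (2/25)/w.
Thus |(-4w - 6)/(5w + 7) + 4/5| < ε whenever w > (2/25)/ε.
Take M = (2/25)/ε. If w > M then |(-4w - 6)/(5w + 7) + 4/5| < (2/25)/w < ε.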